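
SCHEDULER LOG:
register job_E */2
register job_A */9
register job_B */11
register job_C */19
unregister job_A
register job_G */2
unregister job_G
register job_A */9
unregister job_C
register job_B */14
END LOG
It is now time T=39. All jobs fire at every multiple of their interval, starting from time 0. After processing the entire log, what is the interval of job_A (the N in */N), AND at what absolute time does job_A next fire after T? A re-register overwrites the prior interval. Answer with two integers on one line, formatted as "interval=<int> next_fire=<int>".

Answer: interval=9 next_fire=45

Derivation:
Op 1: register job_E */2 -> active={job_E:*/2}
Op 2: register job_A */9 -> active={job_A:*/9, job_E:*/2}
Op 3: register job_B */11 -> active={job_A:*/9, job_B:*/11, job_E:*/2}
Op 4: register job_C */19 -> active={job_A:*/9, job_B:*/11, job_C:*/19, job_E:*/2}
Op 5: unregister job_A -> active={job_B:*/11, job_C:*/19, job_E:*/2}
Op 6: register job_G */2 -> active={job_B:*/11, job_C:*/19, job_E:*/2, job_G:*/2}
Op 7: unregister job_G -> active={job_B:*/11, job_C:*/19, job_E:*/2}
Op 8: register job_A */9 -> active={job_A:*/9, job_B:*/11, job_C:*/19, job_E:*/2}
Op 9: unregister job_C -> active={job_A:*/9, job_B:*/11, job_E:*/2}
Op 10: register job_B */14 -> active={job_A:*/9, job_B:*/14, job_E:*/2}
Final interval of job_A = 9
Next fire of job_A after T=39: (39//9+1)*9 = 45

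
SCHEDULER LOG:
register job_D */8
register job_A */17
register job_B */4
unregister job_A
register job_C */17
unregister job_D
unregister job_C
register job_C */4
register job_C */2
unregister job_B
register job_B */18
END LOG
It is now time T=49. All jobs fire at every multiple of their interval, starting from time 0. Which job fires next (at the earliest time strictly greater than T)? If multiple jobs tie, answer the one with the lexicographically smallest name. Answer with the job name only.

Op 1: register job_D */8 -> active={job_D:*/8}
Op 2: register job_A */17 -> active={job_A:*/17, job_D:*/8}
Op 3: register job_B */4 -> active={job_A:*/17, job_B:*/4, job_D:*/8}
Op 4: unregister job_A -> active={job_B:*/4, job_D:*/8}
Op 5: register job_C */17 -> active={job_B:*/4, job_C:*/17, job_D:*/8}
Op 6: unregister job_D -> active={job_B:*/4, job_C:*/17}
Op 7: unregister job_C -> active={job_B:*/4}
Op 8: register job_C */4 -> active={job_B:*/4, job_C:*/4}
Op 9: register job_C */2 -> active={job_B:*/4, job_C:*/2}
Op 10: unregister job_B -> active={job_C:*/2}
Op 11: register job_B */18 -> active={job_B:*/18, job_C:*/2}
  job_B: interval 18, next fire after T=49 is 54
  job_C: interval 2, next fire after T=49 is 50
Earliest = 50, winner (lex tiebreak) = job_C

Answer: job_C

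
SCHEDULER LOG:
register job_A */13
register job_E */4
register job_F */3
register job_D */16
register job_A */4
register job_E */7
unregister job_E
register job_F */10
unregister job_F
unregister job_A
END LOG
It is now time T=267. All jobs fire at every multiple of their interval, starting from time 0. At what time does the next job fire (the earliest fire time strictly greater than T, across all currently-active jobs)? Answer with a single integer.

Op 1: register job_A */13 -> active={job_A:*/13}
Op 2: register job_E */4 -> active={job_A:*/13, job_E:*/4}
Op 3: register job_F */3 -> active={job_A:*/13, job_E:*/4, job_F:*/3}
Op 4: register job_D */16 -> active={job_A:*/13, job_D:*/16, job_E:*/4, job_F:*/3}
Op 5: register job_A */4 -> active={job_A:*/4, job_D:*/16, job_E:*/4, job_F:*/3}
Op 6: register job_E */7 -> active={job_A:*/4, job_D:*/16, job_E:*/7, job_F:*/3}
Op 7: unregister job_E -> active={job_A:*/4, job_D:*/16, job_F:*/3}
Op 8: register job_F */10 -> active={job_A:*/4, job_D:*/16, job_F:*/10}
Op 9: unregister job_F -> active={job_A:*/4, job_D:*/16}
Op 10: unregister job_A -> active={job_D:*/16}
  job_D: interval 16, next fire after T=267 is 272
Earliest fire time = 272 (job job_D)

Answer: 272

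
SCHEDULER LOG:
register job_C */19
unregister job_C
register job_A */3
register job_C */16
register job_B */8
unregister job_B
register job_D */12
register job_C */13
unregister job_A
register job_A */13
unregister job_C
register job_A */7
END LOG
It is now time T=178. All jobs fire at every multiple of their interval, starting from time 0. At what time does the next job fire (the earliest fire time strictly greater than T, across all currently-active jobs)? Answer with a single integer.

Op 1: register job_C */19 -> active={job_C:*/19}
Op 2: unregister job_C -> active={}
Op 3: register job_A */3 -> active={job_A:*/3}
Op 4: register job_C */16 -> active={job_A:*/3, job_C:*/16}
Op 5: register job_B */8 -> active={job_A:*/3, job_B:*/8, job_C:*/16}
Op 6: unregister job_B -> active={job_A:*/3, job_C:*/16}
Op 7: register job_D */12 -> active={job_A:*/3, job_C:*/16, job_D:*/12}
Op 8: register job_C */13 -> active={job_A:*/3, job_C:*/13, job_D:*/12}
Op 9: unregister job_A -> active={job_C:*/13, job_D:*/12}
Op 10: register job_A */13 -> active={job_A:*/13, job_C:*/13, job_D:*/12}
Op 11: unregister job_C -> active={job_A:*/13, job_D:*/12}
Op 12: register job_A */7 -> active={job_A:*/7, job_D:*/12}
  job_A: interval 7, next fire after T=178 is 182
  job_D: interval 12, next fire after T=178 is 180
Earliest fire time = 180 (job job_D)

Answer: 180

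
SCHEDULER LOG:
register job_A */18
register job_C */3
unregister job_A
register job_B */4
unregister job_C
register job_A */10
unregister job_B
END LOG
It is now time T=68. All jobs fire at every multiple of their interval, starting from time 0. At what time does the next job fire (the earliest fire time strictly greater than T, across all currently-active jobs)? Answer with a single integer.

Op 1: register job_A */18 -> active={job_A:*/18}
Op 2: register job_C */3 -> active={job_A:*/18, job_C:*/3}
Op 3: unregister job_A -> active={job_C:*/3}
Op 4: register job_B */4 -> active={job_B:*/4, job_C:*/3}
Op 5: unregister job_C -> active={job_B:*/4}
Op 6: register job_A */10 -> active={job_A:*/10, job_B:*/4}
Op 7: unregister job_B -> active={job_A:*/10}
  job_A: interval 10, next fire after T=68 is 70
Earliest fire time = 70 (job job_A)

Answer: 70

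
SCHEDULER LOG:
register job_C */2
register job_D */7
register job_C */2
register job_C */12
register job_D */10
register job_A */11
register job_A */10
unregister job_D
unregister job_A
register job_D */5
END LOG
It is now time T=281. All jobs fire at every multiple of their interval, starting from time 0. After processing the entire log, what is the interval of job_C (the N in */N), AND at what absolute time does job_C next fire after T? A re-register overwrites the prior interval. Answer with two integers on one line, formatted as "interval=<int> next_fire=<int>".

Op 1: register job_C */2 -> active={job_C:*/2}
Op 2: register job_D */7 -> active={job_C:*/2, job_D:*/7}
Op 3: register job_C */2 -> active={job_C:*/2, job_D:*/7}
Op 4: register job_C */12 -> active={job_C:*/12, job_D:*/7}
Op 5: register job_D */10 -> active={job_C:*/12, job_D:*/10}
Op 6: register job_A */11 -> active={job_A:*/11, job_C:*/12, job_D:*/10}
Op 7: register job_A */10 -> active={job_A:*/10, job_C:*/12, job_D:*/10}
Op 8: unregister job_D -> active={job_A:*/10, job_C:*/12}
Op 9: unregister job_A -> active={job_C:*/12}
Op 10: register job_D */5 -> active={job_C:*/12, job_D:*/5}
Final interval of job_C = 12
Next fire of job_C after T=281: (281//12+1)*12 = 288

Answer: interval=12 next_fire=288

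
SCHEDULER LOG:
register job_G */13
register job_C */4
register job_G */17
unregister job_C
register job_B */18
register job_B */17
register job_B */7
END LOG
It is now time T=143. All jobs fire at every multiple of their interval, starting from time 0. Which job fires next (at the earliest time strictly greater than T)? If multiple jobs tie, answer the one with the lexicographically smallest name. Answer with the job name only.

Op 1: register job_G */13 -> active={job_G:*/13}
Op 2: register job_C */4 -> active={job_C:*/4, job_G:*/13}
Op 3: register job_G */17 -> active={job_C:*/4, job_G:*/17}
Op 4: unregister job_C -> active={job_G:*/17}
Op 5: register job_B */18 -> active={job_B:*/18, job_G:*/17}
Op 6: register job_B */17 -> active={job_B:*/17, job_G:*/17}
Op 7: register job_B */7 -> active={job_B:*/7, job_G:*/17}
  job_B: interval 7, next fire after T=143 is 147
  job_G: interval 17, next fire after T=143 is 153
Earliest = 147, winner (lex tiebreak) = job_B

Answer: job_B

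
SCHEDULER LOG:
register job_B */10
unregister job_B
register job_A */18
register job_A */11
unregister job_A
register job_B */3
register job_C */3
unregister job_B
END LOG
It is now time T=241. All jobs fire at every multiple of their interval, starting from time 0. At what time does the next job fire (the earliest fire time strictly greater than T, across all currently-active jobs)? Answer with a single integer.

Op 1: register job_B */10 -> active={job_B:*/10}
Op 2: unregister job_B -> active={}
Op 3: register job_A */18 -> active={job_A:*/18}
Op 4: register job_A */11 -> active={job_A:*/11}
Op 5: unregister job_A -> active={}
Op 6: register job_B */3 -> active={job_B:*/3}
Op 7: register job_C */3 -> active={job_B:*/3, job_C:*/3}
Op 8: unregister job_B -> active={job_C:*/3}
  job_C: interval 3, next fire after T=241 is 243
Earliest fire time = 243 (job job_C)

Answer: 243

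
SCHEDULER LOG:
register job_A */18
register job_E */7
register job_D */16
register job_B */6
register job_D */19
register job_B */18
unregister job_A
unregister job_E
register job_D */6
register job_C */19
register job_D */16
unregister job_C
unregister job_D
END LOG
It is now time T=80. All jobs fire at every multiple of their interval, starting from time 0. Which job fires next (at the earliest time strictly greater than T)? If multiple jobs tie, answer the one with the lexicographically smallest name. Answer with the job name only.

Answer: job_B

Derivation:
Op 1: register job_A */18 -> active={job_A:*/18}
Op 2: register job_E */7 -> active={job_A:*/18, job_E:*/7}
Op 3: register job_D */16 -> active={job_A:*/18, job_D:*/16, job_E:*/7}
Op 4: register job_B */6 -> active={job_A:*/18, job_B:*/6, job_D:*/16, job_E:*/7}
Op 5: register job_D */19 -> active={job_A:*/18, job_B:*/6, job_D:*/19, job_E:*/7}
Op 6: register job_B */18 -> active={job_A:*/18, job_B:*/18, job_D:*/19, job_E:*/7}
Op 7: unregister job_A -> active={job_B:*/18, job_D:*/19, job_E:*/7}
Op 8: unregister job_E -> active={job_B:*/18, job_D:*/19}
Op 9: register job_D */6 -> active={job_B:*/18, job_D:*/6}
Op 10: register job_C */19 -> active={job_B:*/18, job_C:*/19, job_D:*/6}
Op 11: register job_D */16 -> active={job_B:*/18, job_C:*/19, job_D:*/16}
Op 12: unregister job_C -> active={job_B:*/18, job_D:*/16}
Op 13: unregister job_D -> active={job_B:*/18}
  job_B: interval 18, next fire after T=80 is 90
Earliest = 90, winner (lex tiebreak) = job_B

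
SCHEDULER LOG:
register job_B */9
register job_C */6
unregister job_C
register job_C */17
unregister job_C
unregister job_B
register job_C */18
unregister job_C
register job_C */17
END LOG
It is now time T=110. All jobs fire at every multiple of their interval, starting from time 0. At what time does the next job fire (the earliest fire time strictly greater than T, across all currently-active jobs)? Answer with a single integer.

Answer: 119

Derivation:
Op 1: register job_B */9 -> active={job_B:*/9}
Op 2: register job_C */6 -> active={job_B:*/9, job_C:*/6}
Op 3: unregister job_C -> active={job_B:*/9}
Op 4: register job_C */17 -> active={job_B:*/9, job_C:*/17}
Op 5: unregister job_C -> active={job_B:*/9}
Op 6: unregister job_B -> active={}
Op 7: register job_C */18 -> active={job_C:*/18}
Op 8: unregister job_C -> active={}
Op 9: register job_C */17 -> active={job_C:*/17}
  job_C: interval 17, next fire after T=110 is 119
Earliest fire time = 119 (job job_C)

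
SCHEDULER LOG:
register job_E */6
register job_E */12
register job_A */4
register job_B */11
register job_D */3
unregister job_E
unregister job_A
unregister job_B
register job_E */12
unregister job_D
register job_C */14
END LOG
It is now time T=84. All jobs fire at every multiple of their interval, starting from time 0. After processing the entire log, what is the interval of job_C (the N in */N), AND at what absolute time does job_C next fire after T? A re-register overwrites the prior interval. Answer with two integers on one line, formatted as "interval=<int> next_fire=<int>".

Op 1: register job_E */6 -> active={job_E:*/6}
Op 2: register job_E */12 -> active={job_E:*/12}
Op 3: register job_A */4 -> active={job_A:*/4, job_E:*/12}
Op 4: register job_B */11 -> active={job_A:*/4, job_B:*/11, job_E:*/12}
Op 5: register job_D */3 -> active={job_A:*/4, job_B:*/11, job_D:*/3, job_E:*/12}
Op 6: unregister job_E -> active={job_A:*/4, job_B:*/11, job_D:*/3}
Op 7: unregister job_A -> active={job_B:*/11, job_D:*/3}
Op 8: unregister job_B -> active={job_D:*/3}
Op 9: register job_E */12 -> active={job_D:*/3, job_E:*/12}
Op 10: unregister job_D -> active={job_E:*/12}
Op 11: register job_C */14 -> active={job_C:*/14, job_E:*/12}
Final interval of job_C = 14
Next fire of job_C after T=84: (84//14+1)*14 = 98

Answer: interval=14 next_fire=98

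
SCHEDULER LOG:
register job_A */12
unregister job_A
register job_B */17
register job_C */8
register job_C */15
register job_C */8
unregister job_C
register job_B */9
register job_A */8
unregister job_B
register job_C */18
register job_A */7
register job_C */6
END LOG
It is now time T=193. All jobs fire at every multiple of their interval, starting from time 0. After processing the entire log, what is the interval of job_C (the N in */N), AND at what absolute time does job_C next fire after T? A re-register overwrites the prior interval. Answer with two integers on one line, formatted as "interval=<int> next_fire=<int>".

Answer: interval=6 next_fire=198

Derivation:
Op 1: register job_A */12 -> active={job_A:*/12}
Op 2: unregister job_A -> active={}
Op 3: register job_B */17 -> active={job_B:*/17}
Op 4: register job_C */8 -> active={job_B:*/17, job_C:*/8}
Op 5: register job_C */15 -> active={job_B:*/17, job_C:*/15}
Op 6: register job_C */8 -> active={job_B:*/17, job_C:*/8}
Op 7: unregister job_C -> active={job_B:*/17}
Op 8: register job_B */9 -> active={job_B:*/9}
Op 9: register job_A */8 -> active={job_A:*/8, job_B:*/9}
Op 10: unregister job_B -> active={job_A:*/8}
Op 11: register job_C */18 -> active={job_A:*/8, job_C:*/18}
Op 12: register job_A */7 -> active={job_A:*/7, job_C:*/18}
Op 13: register job_C */6 -> active={job_A:*/7, job_C:*/6}
Final interval of job_C = 6
Next fire of job_C after T=193: (193//6+1)*6 = 198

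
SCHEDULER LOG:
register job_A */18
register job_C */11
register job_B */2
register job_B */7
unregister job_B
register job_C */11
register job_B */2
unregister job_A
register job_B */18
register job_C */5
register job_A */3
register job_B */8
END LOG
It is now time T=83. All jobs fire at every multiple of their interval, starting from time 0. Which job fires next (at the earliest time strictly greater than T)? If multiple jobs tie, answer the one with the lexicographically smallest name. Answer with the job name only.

Op 1: register job_A */18 -> active={job_A:*/18}
Op 2: register job_C */11 -> active={job_A:*/18, job_C:*/11}
Op 3: register job_B */2 -> active={job_A:*/18, job_B:*/2, job_C:*/11}
Op 4: register job_B */7 -> active={job_A:*/18, job_B:*/7, job_C:*/11}
Op 5: unregister job_B -> active={job_A:*/18, job_C:*/11}
Op 6: register job_C */11 -> active={job_A:*/18, job_C:*/11}
Op 7: register job_B */2 -> active={job_A:*/18, job_B:*/2, job_C:*/11}
Op 8: unregister job_A -> active={job_B:*/2, job_C:*/11}
Op 9: register job_B */18 -> active={job_B:*/18, job_C:*/11}
Op 10: register job_C */5 -> active={job_B:*/18, job_C:*/5}
Op 11: register job_A */3 -> active={job_A:*/3, job_B:*/18, job_C:*/5}
Op 12: register job_B */8 -> active={job_A:*/3, job_B:*/8, job_C:*/5}
  job_A: interval 3, next fire after T=83 is 84
  job_B: interval 8, next fire after T=83 is 88
  job_C: interval 5, next fire after T=83 is 85
Earliest = 84, winner (lex tiebreak) = job_A

Answer: job_A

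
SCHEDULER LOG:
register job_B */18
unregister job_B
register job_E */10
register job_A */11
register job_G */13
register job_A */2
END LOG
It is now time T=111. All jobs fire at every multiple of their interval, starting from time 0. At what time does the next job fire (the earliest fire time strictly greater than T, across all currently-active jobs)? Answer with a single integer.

Answer: 112

Derivation:
Op 1: register job_B */18 -> active={job_B:*/18}
Op 2: unregister job_B -> active={}
Op 3: register job_E */10 -> active={job_E:*/10}
Op 4: register job_A */11 -> active={job_A:*/11, job_E:*/10}
Op 5: register job_G */13 -> active={job_A:*/11, job_E:*/10, job_G:*/13}
Op 6: register job_A */2 -> active={job_A:*/2, job_E:*/10, job_G:*/13}
  job_A: interval 2, next fire after T=111 is 112
  job_E: interval 10, next fire after T=111 is 120
  job_G: interval 13, next fire after T=111 is 117
Earliest fire time = 112 (job job_A)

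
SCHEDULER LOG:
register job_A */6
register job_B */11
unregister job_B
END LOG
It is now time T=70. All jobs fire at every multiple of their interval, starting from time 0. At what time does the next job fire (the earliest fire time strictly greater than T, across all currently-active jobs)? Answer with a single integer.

Op 1: register job_A */6 -> active={job_A:*/6}
Op 2: register job_B */11 -> active={job_A:*/6, job_B:*/11}
Op 3: unregister job_B -> active={job_A:*/6}
  job_A: interval 6, next fire after T=70 is 72
Earliest fire time = 72 (job job_A)

Answer: 72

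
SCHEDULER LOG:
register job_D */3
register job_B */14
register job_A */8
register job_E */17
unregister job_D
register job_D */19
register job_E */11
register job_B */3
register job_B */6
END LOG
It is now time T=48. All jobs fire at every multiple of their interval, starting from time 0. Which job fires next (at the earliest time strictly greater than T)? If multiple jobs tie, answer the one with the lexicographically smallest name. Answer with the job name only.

Answer: job_B

Derivation:
Op 1: register job_D */3 -> active={job_D:*/3}
Op 2: register job_B */14 -> active={job_B:*/14, job_D:*/3}
Op 3: register job_A */8 -> active={job_A:*/8, job_B:*/14, job_D:*/3}
Op 4: register job_E */17 -> active={job_A:*/8, job_B:*/14, job_D:*/3, job_E:*/17}
Op 5: unregister job_D -> active={job_A:*/8, job_B:*/14, job_E:*/17}
Op 6: register job_D */19 -> active={job_A:*/8, job_B:*/14, job_D:*/19, job_E:*/17}
Op 7: register job_E */11 -> active={job_A:*/8, job_B:*/14, job_D:*/19, job_E:*/11}
Op 8: register job_B */3 -> active={job_A:*/8, job_B:*/3, job_D:*/19, job_E:*/11}
Op 9: register job_B */6 -> active={job_A:*/8, job_B:*/6, job_D:*/19, job_E:*/11}
  job_A: interval 8, next fire after T=48 is 56
  job_B: interval 6, next fire after T=48 is 54
  job_D: interval 19, next fire after T=48 is 57
  job_E: interval 11, next fire after T=48 is 55
Earliest = 54, winner (lex tiebreak) = job_B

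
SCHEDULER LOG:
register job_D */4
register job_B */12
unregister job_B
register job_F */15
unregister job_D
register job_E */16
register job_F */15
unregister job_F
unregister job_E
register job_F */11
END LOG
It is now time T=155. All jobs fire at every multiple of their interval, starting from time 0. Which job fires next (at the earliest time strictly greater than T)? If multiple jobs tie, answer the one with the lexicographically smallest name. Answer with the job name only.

Op 1: register job_D */4 -> active={job_D:*/4}
Op 2: register job_B */12 -> active={job_B:*/12, job_D:*/4}
Op 3: unregister job_B -> active={job_D:*/4}
Op 4: register job_F */15 -> active={job_D:*/4, job_F:*/15}
Op 5: unregister job_D -> active={job_F:*/15}
Op 6: register job_E */16 -> active={job_E:*/16, job_F:*/15}
Op 7: register job_F */15 -> active={job_E:*/16, job_F:*/15}
Op 8: unregister job_F -> active={job_E:*/16}
Op 9: unregister job_E -> active={}
Op 10: register job_F */11 -> active={job_F:*/11}
  job_F: interval 11, next fire after T=155 is 165
Earliest = 165, winner (lex tiebreak) = job_F

Answer: job_F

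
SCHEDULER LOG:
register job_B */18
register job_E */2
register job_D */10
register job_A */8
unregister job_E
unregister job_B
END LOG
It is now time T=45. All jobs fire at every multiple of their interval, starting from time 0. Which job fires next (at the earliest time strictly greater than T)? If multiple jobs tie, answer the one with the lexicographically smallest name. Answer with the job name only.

Op 1: register job_B */18 -> active={job_B:*/18}
Op 2: register job_E */2 -> active={job_B:*/18, job_E:*/2}
Op 3: register job_D */10 -> active={job_B:*/18, job_D:*/10, job_E:*/2}
Op 4: register job_A */8 -> active={job_A:*/8, job_B:*/18, job_D:*/10, job_E:*/2}
Op 5: unregister job_E -> active={job_A:*/8, job_B:*/18, job_D:*/10}
Op 6: unregister job_B -> active={job_A:*/8, job_D:*/10}
  job_A: interval 8, next fire after T=45 is 48
  job_D: interval 10, next fire after T=45 is 50
Earliest = 48, winner (lex tiebreak) = job_A

Answer: job_A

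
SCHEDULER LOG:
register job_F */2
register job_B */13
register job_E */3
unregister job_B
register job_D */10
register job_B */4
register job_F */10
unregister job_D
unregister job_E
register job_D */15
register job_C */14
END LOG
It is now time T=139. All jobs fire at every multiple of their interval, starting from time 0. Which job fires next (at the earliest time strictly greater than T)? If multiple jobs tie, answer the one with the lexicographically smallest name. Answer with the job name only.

Answer: job_B

Derivation:
Op 1: register job_F */2 -> active={job_F:*/2}
Op 2: register job_B */13 -> active={job_B:*/13, job_F:*/2}
Op 3: register job_E */3 -> active={job_B:*/13, job_E:*/3, job_F:*/2}
Op 4: unregister job_B -> active={job_E:*/3, job_F:*/2}
Op 5: register job_D */10 -> active={job_D:*/10, job_E:*/3, job_F:*/2}
Op 6: register job_B */4 -> active={job_B:*/4, job_D:*/10, job_E:*/3, job_F:*/2}
Op 7: register job_F */10 -> active={job_B:*/4, job_D:*/10, job_E:*/3, job_F:*/10}
Op 8: unregister job_D -> active={job_B:*/4, job_E:*/3, job_F:*/10}
Op 9: unregister job_E -> active={job_B:*/4, job_F:*/10}
Op 10: register job_D */15 -> active={job_B:*/4, job_D:*/15, job_F:*/10}
Op 11: register job_C */14 -> active={job_B:*/4, job_C:*/14, job_D:*/15, job_F:*/10}
  job_B: interval 4, next fire after T=139 is 140
  job_C: interval 14, next fire after T=139 is 140
  job_D: interval 15, next fire after T=139 is 150
  job_F: interval 10, next fire after T=139 is 140
Earliest = 140, winner (lex tiebreak) = job_B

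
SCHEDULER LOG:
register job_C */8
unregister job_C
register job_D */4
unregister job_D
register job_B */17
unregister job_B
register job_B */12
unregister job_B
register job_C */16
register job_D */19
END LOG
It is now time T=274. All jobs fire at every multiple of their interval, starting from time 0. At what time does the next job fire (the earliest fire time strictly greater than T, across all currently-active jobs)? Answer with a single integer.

Answer: 285

Derivation:
Op 1: register job_C */8 -> active={job_C:*/8}
Op 2: unregister job_C -> active={}
Op 3: register job_D */4 -> active={job_D:*/4}
Op 4: unregister job_D -> active={}
Op 5: register job_B */17 -> active={job_B:*/17}
Op 6: unregister job_B -> active={}
Op 7: register job_B */12 -> active={job_B:*/12}
Op 8: unregister job_B -> active={}
Op 9: register job_C */16 -> active={job_C:*/16}
Op 10: register job_D */19 -> active={job_C:*/16, job_D:*/19}
  job_C: interval 16, next fire after T=274 is 288
  job_D: interval 19, next fire after T=274 is 285
Earliest fire time = 285 (job job_D)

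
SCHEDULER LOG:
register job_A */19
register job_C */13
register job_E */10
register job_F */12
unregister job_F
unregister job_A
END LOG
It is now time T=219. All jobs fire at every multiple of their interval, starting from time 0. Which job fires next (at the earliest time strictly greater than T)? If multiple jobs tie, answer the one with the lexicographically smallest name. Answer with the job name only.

Op 1: register job_A */19 -> active={job_A:*/19}
Op 2: register job_C */13 -> active={job_A:*/19, job_C:*/13}
Op 3: register job_E */10 -> active={job_A:*/19, job_C:*/13, job_E:*/10}
Op 4: register job_F */12 -> active={job_A:*/19, job_C:*/13, job_E:*/10, job_F:*/12}
Op 5: unregister job_F -> active={job_A:*/19, job_C:*/13, job_E:*/10}
Op 6: unregister job_A -> active={job_C:*/13, job_E:*/10}
  job_C: interval 13, next fire after T=219 is 221
  job_E: interval 10, next fire after T=219 is 220
Earliest = 220, winner (lex tiebreak) = job_E

Answer: job_E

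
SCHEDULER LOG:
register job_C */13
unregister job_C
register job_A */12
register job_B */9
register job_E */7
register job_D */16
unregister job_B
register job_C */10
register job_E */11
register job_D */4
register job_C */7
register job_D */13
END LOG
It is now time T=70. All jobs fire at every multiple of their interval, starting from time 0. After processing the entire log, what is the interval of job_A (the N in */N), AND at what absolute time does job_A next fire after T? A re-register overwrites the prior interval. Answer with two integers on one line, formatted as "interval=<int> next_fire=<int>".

Op 1: register job_C */13 -> active={job_C:*/13}
Op 2: unregister job_C -> active={}
Op 3: register job_A */12 -> active={job_A:*/12}
Op 4: register job_B */9 -> active={job_A:*/12, job_B:*/9}
Op 5: register job_E */7 -> active={job_A:*/12, job_B:*/9, job_E:*/7}
Op 6: register job_D */16 -> active={job_A:*/12, job_B:*/9, job_D:*/16, job_E:*/7}
Op 7: unregister job_B -> active={job_A:*/12, job_D:*/16, job_E:*/7}
Op 8: register job_C */10 -> active={job_A:*/12, job_C:*/10, job_D:*/16, job_E:*/7}
Op 9: register job_E */11 -> active={job_A:*/12, job_C:*/10, job_D:*/16, job_E:*/11}
Op 10: register job_D */4 -> active={job_A:*/12, job_C:*/10, job_D:*/4, job_E:*/11}
Op 11: register job_C */7 -> active={job_A:*/12, job_C:*/7, job_D:*/4, job_E:*/11}
Op 12: register job_D */13 -> active={job_A:*/12, job_C:*/7, job_D:*/13, job_E:*/11}
Final interval of job_A = 12
Next fire of job_A after T=70: (70//12+1)*12 = 72

Answer: interval=12 next_fire=72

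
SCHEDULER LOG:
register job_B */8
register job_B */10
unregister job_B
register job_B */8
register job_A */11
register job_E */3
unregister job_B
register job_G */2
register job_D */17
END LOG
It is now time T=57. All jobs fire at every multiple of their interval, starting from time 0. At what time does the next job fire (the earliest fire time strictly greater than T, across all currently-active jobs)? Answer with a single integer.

Answer: 58

Derivation:
Op 1: register job_B */8 -> active={job_B:*/8}
Op 2: register job_B */10 -> active={job_B:*/10}
Op 3: unregister job_B -> active={}
Op 4: register job_B */8 -> active={job_B:*/8}
Op 5: register job_A */11 -> active={job_A:*/11, job_B:*/8}
Op 6: register job_E */3 -> active={job_A:*/11, job_B:*/8, job_E:*/3}
Op 7: unregister job_B -> active={job_A:*/11, job_E:*/3}
Op 8: register job_G */2 -> active={job_A:*/11, job_E:*/3, job_G:*/2}
Op 9: register job_D */17 -> active={job_A:*/11, job_D:*/17, job_E:*/3, job_G:*/2}
  job_A: interval 11, next fire after T=57 is 66
  job_D: interval 17, next fire after T=57 is 68
  job_E: interval 3, next fire after T=57 is 60
  job_G: interval 2, next fire after T=57 is 58
Earliest fire time = 58 (job job_G)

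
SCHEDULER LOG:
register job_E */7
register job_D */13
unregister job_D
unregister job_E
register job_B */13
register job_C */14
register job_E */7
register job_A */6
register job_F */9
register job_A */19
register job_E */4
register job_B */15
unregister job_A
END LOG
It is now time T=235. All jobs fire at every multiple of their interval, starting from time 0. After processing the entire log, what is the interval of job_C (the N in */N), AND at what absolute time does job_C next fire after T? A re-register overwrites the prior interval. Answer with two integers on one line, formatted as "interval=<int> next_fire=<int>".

Answer: interval=14 next_fire=238

Derivation:
Op 1: register job_E */7 -> active={job_E:*/7}
Op 2: register job_D */13 -> active={job_D:*/13, job_E:*/7}
Op 3: unregister job_D -> active={job_E:*/7}
Op 4: unregister job_E -> active={}
Op 5: register job_B */13 -> active={job_B:*/13}
Op 6: register job_C */14 -> active={job_B:*/13, job_C:*/14}
Op 7: register job_E */7 -> active={job_B:*/13, job_C:*/14, job_E:*/7}
Op 8: register job_A */6 -> active={job_A:*/6, job_B:*/13, job_C:*/14, job_E:*/7}
Op 9: register job_F */9 -> active={job_A:*/6, job_B:*/13, job_C:*/14, job_E:*/7, job_F:*/9}
Op 10: register job_A */19 -> active={job_A:*/19, job_B:*/13, job_C:*/14, job_E:*/7, job_F:*/9}
Op 11: register job_E */4 -> active={job_A:*/19, job_B:*/13, job_C:*/14, job_E:*/4, job_F:*/9}
Op 12: register job_B */15 -> active={job_A:*/19, job_B:*/15, job_C:*/14, job_E:*/4, job_F:*/9}
Op 13: unregister job_A -> active={job_B:*/15, job_C:*/14, job_E:*/4, job_F:*/9}
Final interval of job_C = 14
Next fire of job_C after T=235: (235//14+1)*14 = 238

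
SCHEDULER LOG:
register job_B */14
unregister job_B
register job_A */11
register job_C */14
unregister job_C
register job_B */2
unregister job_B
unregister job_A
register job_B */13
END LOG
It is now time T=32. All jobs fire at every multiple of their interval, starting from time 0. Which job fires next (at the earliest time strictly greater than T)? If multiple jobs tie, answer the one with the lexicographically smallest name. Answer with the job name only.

Answer: job_B

Derivation:
Op 1: register job_B */14 -> active={job_B:*/14}
Op 2: unregister job_B -> active={}
Op 3: register job_A */11 -> active={job_A:*/11}
Op 4: register job_C */14 -> active={job_A:*/11, job_C:*/14}
Op 5: unregister job_C -> active={job_A:*/11}
Op 6: register job_B */2 -> active={job_A:*/11, job_B:*/2}
Op 7: unregister job_B -> active={job_A:*/11}
Op 8: unregister job_A -> active={}
Op 9: register job_B */13 -> active={job_B:*/13}
  job_B: interval 13, next fire after T=32 is 39
Earliest = 39, winner (lex tiebreak) = job_B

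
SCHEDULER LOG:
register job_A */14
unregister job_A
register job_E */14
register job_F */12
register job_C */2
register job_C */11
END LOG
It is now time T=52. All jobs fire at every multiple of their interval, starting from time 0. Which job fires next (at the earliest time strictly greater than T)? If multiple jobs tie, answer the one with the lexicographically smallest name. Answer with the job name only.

Op 1: register job_A */14 -> active={job_A:*/14}
Op 2: unregister job_A -> active={}
Op 3: register job_E */14 -> active={job_E:*/14}
Op 4: register job_F */12 -> active={job_E:*/14, job_F:*/12}
Op 5: register job_C */2 -> active={job_C:*/2, job_E:*/14, job_F:*/12}
Op 6: register job_C */11 -> active={job_C:*/11, job_E:*/14, job_F:*/12}
  job_C: interval 11, next fire after T=52 is 55
  job_E: interval 14, next fire after T=52 is 56
  job_F: interval 12, next fire after T=52 is 60
Earliest = 55, winner (lex tiebreak) = job_C

Answer: job_C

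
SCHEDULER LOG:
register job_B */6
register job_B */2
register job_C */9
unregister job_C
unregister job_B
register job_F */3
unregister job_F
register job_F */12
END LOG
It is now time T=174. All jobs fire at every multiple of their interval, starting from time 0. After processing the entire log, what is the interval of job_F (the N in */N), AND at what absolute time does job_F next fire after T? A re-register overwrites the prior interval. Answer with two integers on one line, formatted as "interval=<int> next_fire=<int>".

Answer: interval=12 next_fire=180

Derivation:
Op 1: register job_B */6 -> active={job_B:*/6}
Op 2: register job_B */2 -> active={job_B:*/2}
Op 3: register job_C */9 -> active={job_B:*/2, job_C:*/9}
Op 4: unregister job_C -> active={job_B:*/2}
Op 5: unregister job_B -> active={}
Op 6: register job_F */3 -> active={job_F:*/3}
Op 7: unregister job_F -> active={}
Op 8: register job_F */12 -> active={job_F:*/12}
Final interval of job_F = 12
Next fire of job_F after T=174: (174//12+1)*12 = 180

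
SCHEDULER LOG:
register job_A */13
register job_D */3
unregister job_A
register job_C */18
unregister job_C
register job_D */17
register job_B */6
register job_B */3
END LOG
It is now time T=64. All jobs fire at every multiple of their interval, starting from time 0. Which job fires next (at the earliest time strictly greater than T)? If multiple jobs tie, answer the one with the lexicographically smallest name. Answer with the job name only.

Answer: job_B

Derivation:
Op 1: register job_A */13 -> active={job_A:*/13}
Op 2: register job_D */3 -> active={job_A:*/13, job_D:*/3}
Op 3: unregister job_A -> active={job_D:*/3}
Op 4: register job_C */18 -> active={job_C:*/18, job_D:*/3}
Op 5: unregister job_C -> active={job_D:*/3}
Op 6: register job_D */17 -> active={job_D:*/17}
Op 7: register job_B */6 -> active={job_B:*/6, job_D:*/17}
Op 8: register job_B */3 -> active={job_B:*/3, job_D:*/17}
  job_B: interval 3, next fire after T=64 is 66
  job_D: interval 17, next fire after T=64 is 68
Earliest = 66, winner (lex tiebreak) = job_B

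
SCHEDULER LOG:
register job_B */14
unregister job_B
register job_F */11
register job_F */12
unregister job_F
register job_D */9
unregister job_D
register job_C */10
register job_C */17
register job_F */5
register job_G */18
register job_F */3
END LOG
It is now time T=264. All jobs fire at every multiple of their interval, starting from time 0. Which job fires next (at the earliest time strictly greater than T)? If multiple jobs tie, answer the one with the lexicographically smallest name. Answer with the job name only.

Op 1: register job_B */14 -> active={job_B:*/14}
Op 2: unregister job_B -> active={}
Op 3: register job_F */11 -> active={job_F:*/11}
Op 4: register job_F */12 -> active={job_F:*/12}
Op 5: unregister job_F -> active={}
Op 6: register job_D */9 -> active={job_D:*/9}
Op 7: unregister job_D -> active={}
Op 8: register job_C */10 -> active={job_C:*/10}
Op 9: register job_C */17 -> active={job_C:*/17}
Op 10: register job_F */5 -> active={job_C:*/17, job_F:*/5}
Op 11: register job_G */18 -> active={job_C:*/17, job_F:*/5, job_G:*/18}
Op 12: register job_F */3 -> active={job_C:*/17, job_F:*/3, job_G:*/18}
  job_C: interval 17, next fire after T=264 is 272
  job_F: interval 3, next fire after T=264 is 267
  job_G: interval 18, next fire after T=264 is 270
Earliest = 267, winner (lex tiebreak) = job_F

Answer: job_F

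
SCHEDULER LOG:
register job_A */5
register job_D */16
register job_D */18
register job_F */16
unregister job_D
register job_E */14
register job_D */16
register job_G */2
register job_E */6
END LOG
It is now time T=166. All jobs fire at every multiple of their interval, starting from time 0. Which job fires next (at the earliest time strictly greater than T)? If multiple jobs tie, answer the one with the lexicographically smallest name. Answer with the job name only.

Op 1: register job_A */5 -> active={job_A:*/5}
Op 2: register job_D */16 -> active={job_A:*/5, job_D:*/16}
Op 3: register job_D */18 -> active={job_A:*/5, job_D:*/18}
Op 4: register job_F */16 -> active={job_A:*/5, job_D:*/18, job_F:*/16}
Op 5: unregister job_D -> active={job_A:*/5, job_F:*/16}
Op 6: register job_E */14 -> active={job_A:*/5, job_E:*/14, job_F:*/16}
Op 7: register job_D */16 -> active={job_A:*/5, job_D:*/16, job_E:*/14, job_F:*/16}
Op 8: register job_G */2 -> active={job_A:*/5, job_D:*/16, job_E:*/14, job_F:*/16, job_G:*/2}
Op 9: register job_E */6 -> active={job_A:*/5, job_D:*/16, job_E:*/6, job_F:*/16, job_G:*/2}
  job_A: interval 5, next fire after T=166 is 170
  job_D: interval 16, next fire after T=166 is 176
  job_E: interval 6, next fire after T=166 is 168
  job_F: interval 16, next fire after T=166 is 176
  job_G: interval 2, next fire after T=166 is 168
Earliest = 168, winner (lex tiebreak) = job_E

Answer: job_E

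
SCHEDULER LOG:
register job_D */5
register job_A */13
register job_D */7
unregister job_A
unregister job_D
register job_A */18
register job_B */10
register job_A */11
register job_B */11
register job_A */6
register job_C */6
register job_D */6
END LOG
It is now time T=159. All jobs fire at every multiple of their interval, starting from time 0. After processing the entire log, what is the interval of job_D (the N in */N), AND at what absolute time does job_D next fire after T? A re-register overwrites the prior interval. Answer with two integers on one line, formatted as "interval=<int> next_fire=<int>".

Op 1: register job_D */5 -> active={job_D:*/5}
Op 2: register job_A */13 -> active={job_A:*/13, job_D:*/5}
Op 3: register job_D */7 -> active={job_A:*/13, job_D:*/7}
Op 4: unregister job_A -> active={job_D:*/7}
Op 5: unregister job_D -> active={}
Op 6: register job_A */18 -> active={job_A:*/18}
Op 7: register job_B */10 -> active={job_A:*/18, job_B:*/10}
Op 8: register job_A */11 -> active={job_A:*/11, job_B:*/10}
Op 9: register job_B */11 -> active={job_A:*/11, job_B:*/11}
Op 10: register job_A */6 -> active={job_A:*/6, job_B:*/11}
Op 11: register job_C */6 -> active={job_A:*/6, job_B:*/11, job_C:*/6}
Op 12: register job_D */6 -> active={job_A:*/6, job_B:*/11, job_C:*/6, job_D:*/6}
Final interval of job_D = 6
Next fire of job_D after T=159: (159//6+1)*6 = 162

Answer: interval=6 next_fire=162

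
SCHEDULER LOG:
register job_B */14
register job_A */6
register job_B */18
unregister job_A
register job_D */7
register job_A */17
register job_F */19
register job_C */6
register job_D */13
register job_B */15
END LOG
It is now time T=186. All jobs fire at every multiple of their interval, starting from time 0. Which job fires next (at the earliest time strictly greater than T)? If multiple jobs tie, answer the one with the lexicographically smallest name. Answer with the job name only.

Op 1: register job_B */14 -> active={job_B:*/14}
Op 2: register job_A */6 -> active={job_A:*/6, job_B:*/14}
Op 3: register job_B */18 -> active={job_A:*/6, job_B:*/18}
Op 4: unregister job_A -> active={job_B:*/18}
Op 5: register job_D */7 -> active={job_B:*/18, job_D:*/7}
Op 6: register job_A */17 -> active={job_A:*/17, job_B:*/18, job_D:*/7}
Op 7: register job_F */19 -> active={job_A:*/17, job_B:*/18, job_D:*/7, job_F:*/19}
Op 8: register job_C */6 -> active={job_A:*/17, job_B:*/18, job_C:*/6, job_D:*/7, job_F:*/19}
Op 9: register job_D */13 -> active={job_A:*/17, job_B:*/18, job_C:*/6, job_D:*/13, job_F:*/19}
Op 10: register job_B */15 -> active={job_A:*/17, job_B:*/15, job_C:*/6, job_D:*/13, job_F:*/19}
  job_A: interval 17, next fire after T=186 is 187
  job_B: interval 15, next fire after T=186 is 195
  job_C: interval 6, next fire after T=186 is 192
  job_D: interval 13, next fire after T=186 is 195
  job_F: interval 19, next fire after T=186 is 190
Earliest = 187, winner (lex tiebreak) = job_A

Answer: job_A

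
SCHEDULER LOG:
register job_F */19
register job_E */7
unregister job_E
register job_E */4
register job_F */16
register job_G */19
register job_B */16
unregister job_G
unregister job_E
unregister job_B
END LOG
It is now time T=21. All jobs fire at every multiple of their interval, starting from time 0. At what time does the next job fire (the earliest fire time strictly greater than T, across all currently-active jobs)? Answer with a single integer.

Answer: 32

Derivation:
Op 1: register job_F */19 -> active={job_F:*/19}
Op 2: register job_E */7 -> active={job_E:*/7, job_F:*/19}
Op 3: unregister job_E -> active={job_F:*/19}
Op 4: register job_E */4 -> active={job_E:*/4, job_F:*/19}
Op 5: register job_F */16 -> active={job_E:*/4, job_F:*/16}
Op 6: register job_G */19 -> active={job_E:*/4, job_F:*/16, job_G:*/19}
Op 7: register job_B */16 -> active={job_B:*/16, job_E:*/4, job_F:*/16, job_G:*/19}
Op 8: unregister job_G -> active={job_B:*/16, job_E:*/4, job_F:*/16}
Op 9: unregister job_E -> active={job_B:*/16, job_F:*/16}
Op 10: unregister job_B -> active={job_F:*/16}
  job_F: interval 16, next fire after T=21 is 32
Earliest fire time = 32 (job job_F)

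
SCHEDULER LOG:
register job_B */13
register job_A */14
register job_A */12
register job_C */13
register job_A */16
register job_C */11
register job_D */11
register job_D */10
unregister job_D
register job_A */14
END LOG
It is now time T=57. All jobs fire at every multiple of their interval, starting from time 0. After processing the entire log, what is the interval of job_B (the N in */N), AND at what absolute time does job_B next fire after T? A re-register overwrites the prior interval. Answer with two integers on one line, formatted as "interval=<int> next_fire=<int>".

Op 1: register job_B */13 -> active={job_B:*/13}
Op 2: register job_A */14 -> active={job_A:*/14, job_B:*/13}
Op 3: register job_A */12 -> active={job_A:*/12, job_B:*/13}
Op 4: register job_C */13 -> active={job_A:*/12, job_B:*/13, job_C:*/13}
Op 5: register job_A */16 -> active={job_A:*/16, job_B:*/13, job_C:*/13}
Op 6: register job_C */11 -> active={job_A:*/16, job_B:*/13, job_C:*/11}
Op 7: register job_D */11 -> active={job_A:*/16, job_B:*/13, job_C:*/11, job_D:*/11}
Op 8: register job_D */10 -> active={job_A:*/16, job_B:*/13, job_C:*/11, job_D:*/10}
Op 9: unregister job_D -> active={job_A:*/16, job_B:*/13, job_C:*/11}
Op 10: register job_A */14 -> active={job_A:*/14, job_B:*/13, job_C:*/11}
Final interval of job_B = 13
Next fire of job_B after T=57: (57//13+1)*13 = 65

Answer: interval=13 next_fire=65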